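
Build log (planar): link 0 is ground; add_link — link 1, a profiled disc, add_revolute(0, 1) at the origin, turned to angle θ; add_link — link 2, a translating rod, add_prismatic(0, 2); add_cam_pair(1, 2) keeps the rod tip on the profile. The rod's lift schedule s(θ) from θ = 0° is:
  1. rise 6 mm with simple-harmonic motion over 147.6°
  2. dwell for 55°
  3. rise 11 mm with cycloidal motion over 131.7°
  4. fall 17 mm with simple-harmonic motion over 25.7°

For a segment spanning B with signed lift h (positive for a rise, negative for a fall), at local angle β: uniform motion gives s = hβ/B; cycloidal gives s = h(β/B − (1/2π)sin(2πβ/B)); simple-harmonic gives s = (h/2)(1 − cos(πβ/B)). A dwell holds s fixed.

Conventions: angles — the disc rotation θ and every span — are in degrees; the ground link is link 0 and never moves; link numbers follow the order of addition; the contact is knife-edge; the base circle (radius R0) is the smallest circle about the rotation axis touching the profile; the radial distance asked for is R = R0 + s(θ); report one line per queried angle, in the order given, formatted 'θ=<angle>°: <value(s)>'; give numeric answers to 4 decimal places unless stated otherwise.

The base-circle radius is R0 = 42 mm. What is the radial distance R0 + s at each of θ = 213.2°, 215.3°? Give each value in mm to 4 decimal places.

seg 1 [0°–147.6°] simple-harmonic, h=6: full span → s += 6 → s = 6.0000
seg 2 [147.6°–202.6°] dwell: s stays 6.0000
seg 3 [202.6°–334.3°] cycloidal, h=11: θ=213.2° here. β=10.6, B=131.7. 11·(0.0805 − sin(2π·0.0805)/(2π)) = 0.0373 → s = 6.0373
seg 3 [202.6°–334.3°] cycloidal, h=11: θ=215.3° here. β=12.7, B=131.7. 11·(0.0964 − sin(2π·0.0964)/(2π)) = 0.0637 → s = 6.0637
θ=213.2°: R = R0 + s = 42 + 6.0373 = 48.0373
θ=215.3°: R = R0 + s = 42 + 6.0637 = 48.0637

θ=213.2°: 48.0373
θ=215.3°: 48.0637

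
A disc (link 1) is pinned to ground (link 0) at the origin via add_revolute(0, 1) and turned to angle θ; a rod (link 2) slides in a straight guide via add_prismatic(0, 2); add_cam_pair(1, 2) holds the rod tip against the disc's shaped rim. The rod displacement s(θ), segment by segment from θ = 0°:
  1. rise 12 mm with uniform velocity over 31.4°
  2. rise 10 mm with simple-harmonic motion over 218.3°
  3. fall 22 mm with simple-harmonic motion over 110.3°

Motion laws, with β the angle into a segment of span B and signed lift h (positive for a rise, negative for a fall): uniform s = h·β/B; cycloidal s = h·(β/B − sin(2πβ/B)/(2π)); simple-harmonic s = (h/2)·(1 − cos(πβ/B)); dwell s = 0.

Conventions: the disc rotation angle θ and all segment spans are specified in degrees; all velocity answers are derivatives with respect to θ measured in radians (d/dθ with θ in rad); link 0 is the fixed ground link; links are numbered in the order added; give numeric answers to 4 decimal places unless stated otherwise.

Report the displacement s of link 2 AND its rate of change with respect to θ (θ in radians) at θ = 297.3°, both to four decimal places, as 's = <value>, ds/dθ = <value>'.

segment 1 (0° to 31.4°, uniform, h = 12) is passed completely: s = 0.0000 + (12) = 12.0000
segment 2 (31.4° to 249.7°, simple-harmonic, h = 10) is passed completely: s = 12.0000 + (10) = 22.0000
θ = 297.3° falls in segment 3 (249.7° to 360°, simple-harmonic, h = -22): β = 297.3 − 249.7 = 47.6°, B = 110.3°; Δs = -22/2·(1 − cos(π·0.4316)) = -8.6527; s = 22.0000 − 8.6527 = 13.3473
velocity in seg [249.7°–360°] (simple-harmonic), θ in radians: β = 47.6° = 0.8308 rad, B = 110.3° = 1.9251 rad; ds/dθ = (πh/(2B)) sin(πβ/B) = (π·(-22)/(2·1.9251)) sin(π·0.4316) = -17.537588 mm/rad

s = 13.3473, ds/dθ = -17.5376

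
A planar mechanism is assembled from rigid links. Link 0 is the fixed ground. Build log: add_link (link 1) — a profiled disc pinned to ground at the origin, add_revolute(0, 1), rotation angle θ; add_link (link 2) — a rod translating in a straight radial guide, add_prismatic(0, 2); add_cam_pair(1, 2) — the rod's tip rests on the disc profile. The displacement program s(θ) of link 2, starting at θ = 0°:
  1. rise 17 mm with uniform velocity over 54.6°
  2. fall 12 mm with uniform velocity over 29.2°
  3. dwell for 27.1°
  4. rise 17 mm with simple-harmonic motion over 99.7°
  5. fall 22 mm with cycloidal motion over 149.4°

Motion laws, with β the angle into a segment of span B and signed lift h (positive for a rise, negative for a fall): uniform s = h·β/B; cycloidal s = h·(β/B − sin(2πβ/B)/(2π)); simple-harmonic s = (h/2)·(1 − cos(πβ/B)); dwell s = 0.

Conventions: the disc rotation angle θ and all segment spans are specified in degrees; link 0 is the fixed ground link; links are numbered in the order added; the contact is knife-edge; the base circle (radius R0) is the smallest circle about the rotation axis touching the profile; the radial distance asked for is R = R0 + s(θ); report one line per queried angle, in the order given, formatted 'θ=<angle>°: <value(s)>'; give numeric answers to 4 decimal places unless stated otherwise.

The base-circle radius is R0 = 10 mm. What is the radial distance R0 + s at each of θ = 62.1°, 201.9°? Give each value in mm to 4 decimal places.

seg 1 [0°–54.6°] uniform, h=17: full span → s += 17 → s = 17.0000
seg 2 [54.6°–83.8°] uniform, h=-12: θ=62.1° here. β=7.5, B=29.2. -12·7.5/29.2 = -3.0822 → s = 13.9178
seg 2 [54.6°–83.8°] uniform, h=-12: full span → s += -12 → s = 5.0000
seg 3 [83.8°–110.9°] dwell: s stays 5.0000
seg 4 [110.9°–210.6°] simple-harmonic, h=17: θ=201.9° here. β=91, B=99.7. 17/2·(1 − cos(π·0.9127)) = 16.6826 → s = 21.6826
θ=62.1°: R = R0 + s = 10 + 13.9178 = 23.9178
θ=201.9°: R = R0 + s = 10 + 21.6826 = 31.6826

θ=62.1°: 23.9178
θ=201.9°: 31.6826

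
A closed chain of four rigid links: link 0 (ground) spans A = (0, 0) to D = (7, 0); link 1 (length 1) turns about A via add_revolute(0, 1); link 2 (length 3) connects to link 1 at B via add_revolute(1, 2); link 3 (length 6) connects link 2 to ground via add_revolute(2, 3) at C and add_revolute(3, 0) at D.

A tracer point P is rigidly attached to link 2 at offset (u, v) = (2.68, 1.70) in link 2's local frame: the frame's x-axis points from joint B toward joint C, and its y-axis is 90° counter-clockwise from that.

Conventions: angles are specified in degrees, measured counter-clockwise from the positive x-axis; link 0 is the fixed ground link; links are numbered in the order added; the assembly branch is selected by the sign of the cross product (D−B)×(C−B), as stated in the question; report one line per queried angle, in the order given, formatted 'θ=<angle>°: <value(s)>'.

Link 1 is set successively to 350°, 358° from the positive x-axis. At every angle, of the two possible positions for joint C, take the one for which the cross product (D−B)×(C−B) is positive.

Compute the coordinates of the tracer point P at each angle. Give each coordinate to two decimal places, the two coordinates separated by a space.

A=(0,0), D=(7.00,0)
θ=350°: B = A + 1.00·(cos350°, sin350°) = (0.9848, -0.1736)
θ=350°: |BD| = 6.0177
θ=350°: circle(B,3.00) ∩ circle(D,6.00): a=0.7655, h=2.9007
θ=350°:   candidates: C₊=(1.6663,2.7479) cross=17.456; C₋=(1.8337,-3.0511) cross=-17.456
θ=350°:   branch + wants cross > 0 → take C=(1.6663,2.7479) (cross=17.456)
θ=350°: ex = (C−B)/|BC| = (0.2271,0.9739); ey = (-0.9739,0.2271)
θ=350°: P = B + 2.68·ex + 1.70·ey = (-0.0620,2.8224)
θ=358°: B = A + 1.00·(cos358°, sin358°) = (0.9994, -0.0349)
θ=358°: |BD| = 6.0007
θ=358°: circle(B,3.00) ∩ circle(D,6.00): a=0.7506, h=2.9046
θ=358°:   candidates: C₊=(1.7331,2.8740) cross=17.430; C₋=(1.7669,-2.9351) cross=-17.430
θ=358°:   branch + wants cross > 0 → take C=(1.7331,2.8740) (cross=17.430)
θ=358°: ex = (C−B)/|BC| = (0.2446,0.9696); ey = (-0.9696,0.2446)
θ=358°: P = B + 2.68·ex + 1.70·ey = (0.0065,2.9795)

θ=350°: -0.06 2.82
θ=358°: 0.01 2.98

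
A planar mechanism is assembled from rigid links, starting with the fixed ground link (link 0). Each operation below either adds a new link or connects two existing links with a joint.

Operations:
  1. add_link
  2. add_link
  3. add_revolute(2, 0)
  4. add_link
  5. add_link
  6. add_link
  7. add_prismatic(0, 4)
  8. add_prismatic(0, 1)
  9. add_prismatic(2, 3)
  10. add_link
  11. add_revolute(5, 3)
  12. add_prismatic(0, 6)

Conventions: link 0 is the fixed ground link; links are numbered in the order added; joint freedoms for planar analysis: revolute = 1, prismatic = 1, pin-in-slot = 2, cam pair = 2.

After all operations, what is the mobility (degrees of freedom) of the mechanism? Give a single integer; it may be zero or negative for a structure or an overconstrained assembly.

(L,J1,J2)=(1,0,0); link0 fixed
link1: (2,0,0)
link2: (3,0,0)
R 2-0 [J1]: (3,1,0)
link3: (4,1,0)
link4: (5,1,0)
link5: (6,1,0)
P 0-4 [J1]: (6,2,0)
P 0-1 [J1]: (6,3,0)
P 2-3 [J1]: (6,4,0)
link6: (7,4,0)
R 5-3 [J1]: (7,5,0)
P 0-6 [J1]: (7,6,0)
Grübler: 3·6 − 2·6 − 0 = 6

M = 6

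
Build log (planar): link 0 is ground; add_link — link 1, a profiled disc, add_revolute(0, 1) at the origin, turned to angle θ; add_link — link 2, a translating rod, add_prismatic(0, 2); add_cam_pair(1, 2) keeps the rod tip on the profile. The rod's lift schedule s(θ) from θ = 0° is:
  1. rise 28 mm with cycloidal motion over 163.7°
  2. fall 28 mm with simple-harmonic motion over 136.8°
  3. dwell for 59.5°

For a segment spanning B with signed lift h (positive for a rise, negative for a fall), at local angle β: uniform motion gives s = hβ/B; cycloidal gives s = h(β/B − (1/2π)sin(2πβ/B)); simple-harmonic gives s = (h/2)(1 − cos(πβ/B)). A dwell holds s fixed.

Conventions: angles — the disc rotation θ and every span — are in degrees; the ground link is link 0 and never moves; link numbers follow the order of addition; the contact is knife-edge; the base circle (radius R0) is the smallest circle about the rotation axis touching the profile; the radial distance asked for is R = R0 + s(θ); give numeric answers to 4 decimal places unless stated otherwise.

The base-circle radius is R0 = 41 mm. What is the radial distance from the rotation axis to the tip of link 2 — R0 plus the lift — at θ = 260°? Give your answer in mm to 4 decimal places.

seg 1 [0°–163.7°] cycloidal, h=28: full span → s += 28 → s = 28.0000
seg 2 [163.7°–300.5°] simple-harmonic, h=-28: θ=260° here. β=96.3, B=136.8. -28/2·(1 − cos(π·0.7039)) = -22.3688 → s = 5.6312
R = R0 + s = 41 + 5.6312 = 46.6312

46.6312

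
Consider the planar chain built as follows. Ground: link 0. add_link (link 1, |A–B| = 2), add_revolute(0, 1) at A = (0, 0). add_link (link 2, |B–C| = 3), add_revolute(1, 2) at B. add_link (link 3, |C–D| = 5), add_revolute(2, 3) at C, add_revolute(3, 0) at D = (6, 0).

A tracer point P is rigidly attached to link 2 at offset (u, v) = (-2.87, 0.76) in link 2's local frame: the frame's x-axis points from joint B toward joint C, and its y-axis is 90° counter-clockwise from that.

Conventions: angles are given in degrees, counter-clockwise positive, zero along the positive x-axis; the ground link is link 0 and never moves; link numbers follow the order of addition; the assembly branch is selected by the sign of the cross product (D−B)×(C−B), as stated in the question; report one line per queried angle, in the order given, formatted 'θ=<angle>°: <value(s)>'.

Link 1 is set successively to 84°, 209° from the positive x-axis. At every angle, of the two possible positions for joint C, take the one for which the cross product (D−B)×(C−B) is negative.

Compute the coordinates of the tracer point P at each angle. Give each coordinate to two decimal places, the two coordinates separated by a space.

A=(0,0), D=(6.00,0)
θ=84°: B = A + 2.00·(cos84°, sin84°) = (0.2091, 1.9890)
θ=84°: |BD| = 6.1230
θ=84°: circle(B,3.00) ∩ circle(D,5.00): a=1.7550, h=2.4331
θ=84°:   candidates: C₊=(2.6592,3.7201) cross=14.898; C₋=(1.0784,-0.8822) cross=-14.898
θ=84°:   branch - wants cross < 0 → take C=(1.0784,-0.8822) (cross=-14.898)
θ=84°: ex = (C−B)/|BC| = (0.2898,-0.9571); ey = (0.9571,0.2898)
θ=84°: P = B + -2.87·ex + 0.76·ey = (0.1047,4.9561)
θ=209°: B = A + 2.00·(cos209°, sin209°) = (-1.7492, -0.9696)
θ=209°: |BD| = 7.8097
θ=209°: circle(B,3.00) ∩ circle(D,5.00): a=2.8805, h=0.8384
θ=209°:   candidates: C₊=(1.0048,0.2199) cross=6.548; C₋=(1.2130,-1.4439) cross=-6.548
θ=209°:   branch - wants cross < 0 → take C=(1.2130,-1.4439) (cross=-6.548)
θ=209°: ex = (C−B)/|BC| = (0.9874,-0.1581); ey = (0.1581,0.9874)
θ=209°: P = B + -2.87·ex + 0.76·ey = (-4.4630,0.2346)

θ=84°: 0.10 4.96
θ=209°: -4.46 0.23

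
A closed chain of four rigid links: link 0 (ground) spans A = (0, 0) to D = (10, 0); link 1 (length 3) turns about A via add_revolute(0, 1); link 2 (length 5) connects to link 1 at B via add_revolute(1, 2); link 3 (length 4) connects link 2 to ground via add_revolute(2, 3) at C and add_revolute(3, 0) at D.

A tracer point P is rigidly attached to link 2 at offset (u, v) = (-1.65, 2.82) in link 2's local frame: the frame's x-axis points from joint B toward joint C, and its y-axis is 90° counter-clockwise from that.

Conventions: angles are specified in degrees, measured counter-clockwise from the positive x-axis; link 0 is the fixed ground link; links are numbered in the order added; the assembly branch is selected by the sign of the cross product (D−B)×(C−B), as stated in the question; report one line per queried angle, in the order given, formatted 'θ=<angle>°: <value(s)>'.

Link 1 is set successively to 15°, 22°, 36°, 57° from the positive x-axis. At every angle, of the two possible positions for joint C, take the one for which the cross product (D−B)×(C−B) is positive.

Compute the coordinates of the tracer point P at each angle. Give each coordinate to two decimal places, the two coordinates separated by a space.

A=(0,0), D=(10.00,0)
θ=15°: B = A + 3.00·(cos15°, sin15°) = (2.8978, 0.7765)
θ=15°: |BD| = 7.1445
θ=15°: circle(B,5.00) ∩ circle(D,4.00): a=4.2021, h=2.7096
θ=15°:   candidates: C₊=(7.3695,3.0134) cross=19.359; C₋=(6.7805,-2.3738) cross=-19.359
θ=15°:   branch + wants cross > 0 → take C=(7.3695,3.0134) (cross=19.359)
θ=15°: ex = (C−B)/|BC| = (0.8943,0.4474); ey = (-0.4474,0.8943)
θ=15°: P = B + -1.65·ex + 2.82·ey = (0.1605,2.5603)
θ=22°: B = A + 3.00·(cos22°, sin22°) = (2.7816, 1.1238)
θ=22°: |BD| = 7.3054
θ=22°: circle(B,5.00) ∩ circle(D,4.00): a=4.2687, h=2.6035
θ=22°:   candidates: C₊=(7.3999,3.0397) cross=19.020; C₋=(6.5989,-2.1054) cross=-19.020
θ=22°:   branch + wants cross > 0 → take C=(7.3999,3.0397) (cross=19.020)
θ=22°: ex = (C−B)/|BC| = (0.9237,0.3832); ey = (-0.3832,0.9237)
θ=22°: P = B + -1.65·ex + 2.82·ey = (0.1769,3.0964)
θ=36°: B = A + 3.00·(cos36°, sin36°) = (2.4271, 1.7634)
θ=36°: |BD| = 7.7755
θ=36°: circle(B,5.00) ∩ circle(D,4.00): a=4.4665, h=2.2473
θ=36°:   candidates: C₊=(7.2868,2.9392) cross=17.474; C₋=(6.2675,-1.4383) cross=-17.474
θ=36°:   branch + wants cross > 0 → take C=(7.2868,2.9392) (cross=17.474)
θ=36°: ex = (C−B)/|BC| = (0.9720,0.2352); ey = (-0.2352,0.9720)
θ=36°: P = B + -1.65·ex + 2.82·ey = (0.1602,4.1163)
θ=57°: B = A + 3.00·(cos57°, sin57°) = (1.6339, 2.5160)
θ=57°: |BD| = 8.7362
θ=57°: circle(B,5.00) ∩ circle(D,4.00): a=4.8832, h=1.0744
θ=57°:   candidates: C₊=(6.6196,2.1385) cross=9.386; C₋=(6.0008,0.0808) cross=-9.386
θ=57°:   branch + wants cross > 0 → take C=(6.6196,2.1385) (cross=9.386)
θ=57°: ex = (C−B)/|BC| = (0.9971,-0.0755); ey = (0.0755,0.9971)
θ=57°: P = B + -1.65·ex + 2.82·ey = (0.2015,5.4525)

θ=15°: 0.16 2.56
θ=22°: 0.18 3.10
θ=36°: 0.16 4.12
θ=57°: 0.20 5.45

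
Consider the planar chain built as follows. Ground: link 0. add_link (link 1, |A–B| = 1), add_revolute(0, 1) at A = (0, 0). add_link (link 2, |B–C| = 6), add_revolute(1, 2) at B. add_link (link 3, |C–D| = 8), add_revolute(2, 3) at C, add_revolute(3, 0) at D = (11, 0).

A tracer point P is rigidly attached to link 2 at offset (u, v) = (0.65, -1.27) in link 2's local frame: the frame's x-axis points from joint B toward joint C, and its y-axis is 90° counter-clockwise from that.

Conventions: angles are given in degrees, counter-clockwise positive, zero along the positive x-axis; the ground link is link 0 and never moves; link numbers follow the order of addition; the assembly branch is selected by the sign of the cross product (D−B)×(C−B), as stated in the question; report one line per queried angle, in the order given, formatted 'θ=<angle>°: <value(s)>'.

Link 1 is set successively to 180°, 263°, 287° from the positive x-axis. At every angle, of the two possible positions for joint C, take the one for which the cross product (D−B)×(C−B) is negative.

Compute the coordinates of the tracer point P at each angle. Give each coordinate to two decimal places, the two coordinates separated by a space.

A=(0,0), D=(11.00,0)
θ=180°: B = A + 1.00·(cos180°, sin180°) = (-1.0000, 0.0000)
θ=180°: |BD| = 12.0000
θ=180°: circle(B,6.00) ∩ circle(D,8.00): a=4.8333, h=3.5551
θ=180°:   candidates: C₊=(3.8333,3.5551) cross=42.661; C₋=(3.8333,-3.5551) cross=-42.661
θ=180°:   branch - wants cross < 0 → take C=(3.8333,-3.5551) (cross=-42.661)
θ=180°: ex = (C−B)/|BC| = (0.8056,-0.5925); ey = (0.5925,0.8056)
θ=180°: P = B + 0.65·ex + -1.27·ey = (-1.2289,-1.4082)
θ=263°: B = A + 1.00·(cos263°, sin263°) = (-0.1219, -0.9925)
θ=263°: |BD| = 11.1661
θ=263°: circle(B,6.00) ∩ circle(D,8.00): a=4.3292, h=4.1542
θ=263°:   candidates: C₊=(3.8210,3.5301) cross=46.387; C₋=(4.5595,-4.7455) cross=-46.387
θ=263°:   branch - wants cross < 0 → take C=(4.5595,-4.7455) (cross=-46.387)
θ=263°: ex = (C−B)/|BC| = (0.7802,-0.6255); ey = (0.6255,0.7802)
θ=263°: P = B + 0.65·ex + -1.27·ey = (-0.4091,-2.3900)
θ=287°: B = A + 1.00·(cos287°, sin287°) = (0.2924, -0.9563)
θ=287°: |BD| = 10.7502
θ=287°: circle(B,6.00) ∩ circle(D,8.00): a=4.0728, h=4.4059
θ=287°:   candidates: C₊=(3.9571,3.7944) cross=47.365; C₋=(4.7410,-4.9824) cross=-47.365
θ=287°:   branch - wants cross < 0 → take C=(4.7410,-4.9824) (cross=-47.365)
θ=287°: ex = (C−B)/|BC| = (0.7414,-0.6710); ey = (0.6710,0.7414)
θ=287°: P = B + 0.65·ex + -1.27·ey = (-0.0779,-2.3341)

θ=180°: -1.23 -1.41
θ=263°: -0.41 -2.39
θ=287°: -0.08 -2.33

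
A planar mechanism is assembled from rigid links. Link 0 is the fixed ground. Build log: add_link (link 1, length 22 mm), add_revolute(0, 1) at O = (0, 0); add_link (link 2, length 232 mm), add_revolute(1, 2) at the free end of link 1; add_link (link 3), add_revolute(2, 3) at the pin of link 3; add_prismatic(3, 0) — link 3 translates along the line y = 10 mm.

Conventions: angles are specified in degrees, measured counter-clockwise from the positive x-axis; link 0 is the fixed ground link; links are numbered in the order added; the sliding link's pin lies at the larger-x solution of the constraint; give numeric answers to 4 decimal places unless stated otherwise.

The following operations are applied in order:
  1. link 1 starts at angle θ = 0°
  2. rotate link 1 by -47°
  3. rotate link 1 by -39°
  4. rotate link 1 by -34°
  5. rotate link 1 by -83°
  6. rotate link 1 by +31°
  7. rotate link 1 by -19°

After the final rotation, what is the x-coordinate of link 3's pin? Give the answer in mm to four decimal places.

geometry: r = 22 mm, L = 232 mm, e = 10 mm; θ starts at 0°
rotate link 1 by -47°: θ ← 0° -47° = -47°
rotate link 1 by -39°: θ ← -47° -39° = -86°
rotate link 1 by -34°: θ ← -86° -34° = -120°
rotate link 1 by -83°: θ ← -120° -83° = -203°
rotate link 1 by +31°: θ ← -203° +31° = -172°
rotate link 1 by -19°: θ ← -172° -19° = -191°
crank pin P = (r cos θ, r sin θ) = (-21.595798, 4.197798)
h = r sin θ − e = 4.197798 − 10 = -5.802202
x = r cos θ + √(L² − h²) = -21.595798 + 231.927434 = 210.331636

210.3316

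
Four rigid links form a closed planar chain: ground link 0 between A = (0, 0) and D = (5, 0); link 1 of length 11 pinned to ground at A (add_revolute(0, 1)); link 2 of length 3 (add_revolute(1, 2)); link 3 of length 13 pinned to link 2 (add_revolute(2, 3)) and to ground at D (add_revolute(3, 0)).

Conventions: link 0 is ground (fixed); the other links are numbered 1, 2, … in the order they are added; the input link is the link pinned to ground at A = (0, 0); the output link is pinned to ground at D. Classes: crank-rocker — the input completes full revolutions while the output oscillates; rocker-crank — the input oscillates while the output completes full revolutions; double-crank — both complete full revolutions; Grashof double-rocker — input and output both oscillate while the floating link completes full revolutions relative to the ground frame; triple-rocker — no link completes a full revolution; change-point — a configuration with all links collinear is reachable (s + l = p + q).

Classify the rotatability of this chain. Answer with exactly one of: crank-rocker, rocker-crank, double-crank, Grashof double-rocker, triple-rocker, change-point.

lengths: ground=5, input=11, coupler=3, output=13
sorted: s=3 (shortest), l=13 (longest), p+q=16
s + l = 16 vs p + q = 16
s + l = p + q → change-point (collinear configuration reachable)

change-point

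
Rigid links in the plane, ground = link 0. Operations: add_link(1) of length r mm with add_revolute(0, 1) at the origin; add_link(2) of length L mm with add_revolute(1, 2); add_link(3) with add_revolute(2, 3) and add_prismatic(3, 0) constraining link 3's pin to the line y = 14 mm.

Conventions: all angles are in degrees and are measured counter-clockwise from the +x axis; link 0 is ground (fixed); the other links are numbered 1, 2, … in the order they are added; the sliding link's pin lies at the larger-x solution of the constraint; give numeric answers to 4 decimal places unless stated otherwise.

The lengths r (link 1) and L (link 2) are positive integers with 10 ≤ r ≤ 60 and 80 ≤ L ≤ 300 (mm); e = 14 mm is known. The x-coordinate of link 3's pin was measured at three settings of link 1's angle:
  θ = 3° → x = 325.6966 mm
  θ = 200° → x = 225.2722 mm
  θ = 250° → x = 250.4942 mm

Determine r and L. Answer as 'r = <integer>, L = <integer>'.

constraint per measurement: (x − r cos θ)² + (r sin θ − e)² = L²
subtracting the θ₁ and θ₂ equations cancels the r² and L² terms:
r = (x₁² − x₂²) / (2[(x₁cos θ₁ + e sin θ₁) − (x₂cos θ₂ + e sin θ₂)]) = 51.0000 → r = 51
L² = (x₁ − r cos θ₁)² + (r sin θ₁ − e)² = 75625.0146 → L = 275.0000 → L = 275
check at θ₃=250°: x = 250.4942 (printed 250.4942) ✓

r = 51, L = 275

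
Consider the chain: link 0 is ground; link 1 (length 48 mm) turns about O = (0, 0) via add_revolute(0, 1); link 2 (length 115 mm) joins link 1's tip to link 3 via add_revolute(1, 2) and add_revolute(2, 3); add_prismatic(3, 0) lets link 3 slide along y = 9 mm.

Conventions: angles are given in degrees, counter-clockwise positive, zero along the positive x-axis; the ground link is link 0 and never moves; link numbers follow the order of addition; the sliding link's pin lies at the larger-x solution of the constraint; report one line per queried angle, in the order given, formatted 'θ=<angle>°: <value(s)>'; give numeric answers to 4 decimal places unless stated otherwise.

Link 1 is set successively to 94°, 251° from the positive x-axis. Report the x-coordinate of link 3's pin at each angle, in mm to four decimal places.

geometry: r = 48 mm, L = 115 mm, e = 9 mm
θ=94°: crank pin P = (r cos θ, r sin θ) = (-3.348311, 47.883074)
θ=94°: h = r sin θ − e = 47.883074 − 9 = 38.883074
θ=94°: x = r cos θ + √(L² − h²) = -3.348311 + 108.227106 = 104.878795
θ=251°: crank pin P = (r cos θ, r sin θ) = (-15.627271, -45.384892)
θ=251°: h = r sin θ − e = -45.384892 − 9 = -54.384892
θ=251°: x = r cos θ + √(L² − h²) = -15.627271 + 101.327605 = 85.700334

θ=94°: 104.8788
θ=251°: 85.7003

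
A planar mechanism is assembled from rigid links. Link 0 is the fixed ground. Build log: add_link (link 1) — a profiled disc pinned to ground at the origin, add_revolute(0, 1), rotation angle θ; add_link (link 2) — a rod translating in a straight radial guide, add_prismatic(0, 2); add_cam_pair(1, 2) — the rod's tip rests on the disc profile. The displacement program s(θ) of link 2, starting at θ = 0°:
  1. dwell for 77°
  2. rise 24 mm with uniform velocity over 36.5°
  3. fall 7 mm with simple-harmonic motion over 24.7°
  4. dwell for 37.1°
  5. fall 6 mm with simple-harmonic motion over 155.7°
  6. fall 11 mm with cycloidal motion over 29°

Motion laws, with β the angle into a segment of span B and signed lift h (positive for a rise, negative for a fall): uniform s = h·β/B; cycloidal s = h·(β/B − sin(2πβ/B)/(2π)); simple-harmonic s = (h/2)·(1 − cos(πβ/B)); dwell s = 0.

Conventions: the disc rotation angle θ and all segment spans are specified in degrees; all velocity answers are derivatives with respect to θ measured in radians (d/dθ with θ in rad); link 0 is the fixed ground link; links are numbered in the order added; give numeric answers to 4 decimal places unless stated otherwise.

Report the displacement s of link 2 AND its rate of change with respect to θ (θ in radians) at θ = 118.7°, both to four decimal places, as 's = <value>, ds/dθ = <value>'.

seg 1 [0°–77°] dwell: s stays 0.0000
seg 2 [77°–113.5°] uniform, h=24: full span → s += 24 → s = 24.0000
seg 3 [113.5°–138.2°] simple-harmonic, h=-7: θ=118.7° here. β=5.2, B=24.7. -7/2·(1 − cos(π·0.2105)) = -0.7380 → s = 23.2620
velocity in seg [113.5°–138.2°] (simple-harmonic), θ in radians: β = 5.2° = 0.0908 rad, B = 24.7° = 0.4311 rad; ds/dθ = (πh/(2B)) sin(πβ/B) = (π·(-7)/(2·0.4311)) sin(π·0.2105) = -15.666154 mm/rad

s = 23.2620, ds/dθ = -15.6662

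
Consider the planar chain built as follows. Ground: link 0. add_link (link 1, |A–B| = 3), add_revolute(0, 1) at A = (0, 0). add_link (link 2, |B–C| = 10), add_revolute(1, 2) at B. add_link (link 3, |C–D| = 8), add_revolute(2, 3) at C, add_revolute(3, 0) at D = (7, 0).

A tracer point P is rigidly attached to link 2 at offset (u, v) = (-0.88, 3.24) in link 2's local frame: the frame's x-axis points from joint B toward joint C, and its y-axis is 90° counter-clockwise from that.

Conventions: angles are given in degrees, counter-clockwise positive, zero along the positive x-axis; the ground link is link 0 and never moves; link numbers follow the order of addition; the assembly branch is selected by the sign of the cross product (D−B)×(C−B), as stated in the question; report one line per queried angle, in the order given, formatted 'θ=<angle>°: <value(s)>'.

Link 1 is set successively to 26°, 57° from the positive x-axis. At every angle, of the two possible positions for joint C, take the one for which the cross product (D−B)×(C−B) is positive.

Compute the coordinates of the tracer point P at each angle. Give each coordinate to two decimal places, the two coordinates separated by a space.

A=(0,0), D=(7.00,0)
θ=26°: B = A + 3.00·(cos26°, sin26°) = (2.6964, 1.3151)
θ=26°: |BD| = 4.5001
θ=26°: circle(B,10.00) ∩ circle(D,8.00): a=6.2500, h=7.8063
θ=26°:   candidates: C₊=(10.9548,6.9541) cross=35.129; C₋=(6.3922,-7.9769) cross=-35.129
θ=26°:   branch + wants cross > 0 → take C=(10.9548,6.9541) (cross=35.129)
θ=26°: ex = (C−B)/|BC| = (0.8258,0.5639); ey = (-0.5639,0.8258)
θ=26°: P = B + -0.88·ex + 3.24·ey = (0.1426,3.4946)
θ=57°: B = A + 3.00·(cos57°, sin57°) = (1.6339, 2.5160)
θ=57°: |BD| = 5.9266
θ=57°: circle(B,10.00) ∩ circle(D,8.00): a=6.0005, h=7.9997
θ=57°:   candidates: C₊=(10.4629,7.2117) cross=47.411; C₋=(3.6708,-7.2744) cross=-47.411
θ=57°:   branch + wants cross > 0 → take C=(10.4629,7.2117) (cross=47.411)
θ=57°: ex = (C−B)/|BC| = (0.8829,0.4696); ey = (-0.4696,0.8829)
θ=57°: P = B + -0.88·ex + 3.24·ey = (-0.6644,4.9634)

θ=26°: 0.14 3.49
θ=57°: -0.66 4.96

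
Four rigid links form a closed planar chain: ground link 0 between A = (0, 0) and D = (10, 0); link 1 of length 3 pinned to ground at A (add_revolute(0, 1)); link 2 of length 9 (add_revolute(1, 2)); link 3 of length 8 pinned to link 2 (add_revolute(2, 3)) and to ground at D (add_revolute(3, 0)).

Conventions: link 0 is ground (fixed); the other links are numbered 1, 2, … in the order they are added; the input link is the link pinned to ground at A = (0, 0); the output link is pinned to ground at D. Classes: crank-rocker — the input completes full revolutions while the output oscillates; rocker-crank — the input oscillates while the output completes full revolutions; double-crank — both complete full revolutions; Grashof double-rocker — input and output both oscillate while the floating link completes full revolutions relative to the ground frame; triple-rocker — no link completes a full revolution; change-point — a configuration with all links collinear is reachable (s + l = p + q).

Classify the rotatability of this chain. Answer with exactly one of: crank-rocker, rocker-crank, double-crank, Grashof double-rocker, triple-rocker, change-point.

lengths: ground=10, input=3, coupler=9, output=8
sorted: s=3 (shortest), l=10 (longest), p+q=17
s + l = 13 vs p + q = 17
s + l < p + q (Grashof) with shortest = input link → crank-rocker

crank-rocker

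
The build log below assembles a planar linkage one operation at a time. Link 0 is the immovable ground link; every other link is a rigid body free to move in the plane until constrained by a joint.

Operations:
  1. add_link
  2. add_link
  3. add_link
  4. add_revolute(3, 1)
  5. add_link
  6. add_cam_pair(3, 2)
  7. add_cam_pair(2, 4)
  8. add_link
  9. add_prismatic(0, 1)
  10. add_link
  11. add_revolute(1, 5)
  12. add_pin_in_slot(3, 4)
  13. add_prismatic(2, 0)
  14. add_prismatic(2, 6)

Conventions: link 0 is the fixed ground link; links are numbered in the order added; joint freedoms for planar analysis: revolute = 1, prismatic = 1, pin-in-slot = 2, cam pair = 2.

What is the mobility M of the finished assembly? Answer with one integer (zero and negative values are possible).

L=1 J1=0 J2=0
add link → L=2 J1=0 J2=0
add link → L=3 J1=0 J2=0
add link → L=4 J1=0 J2=0
R@3,1 dof=1 J1 → L=4 J1=1 J2=0
add link → L=5 J1=1 J2=0
C@3,2 dof=2 J2 → L=5 J1=1 J2=1
C@2,4 dof=2 J2 → L=5 J1=1 J2=2
add link → L=6 J1=1 J2=2
P@0,1 dof=1 J1 → L=6 J1=2 J2=2
add link → L=7 J1=2 J2=2
R@1,5 dof=1 J1 → L=7 J1=3 J2=2
PS@3,4 dof=2 J2 → L=7 J1=3 J2=3
P@2,0 dof=1 J1 → L=7 J1=4 J2=3
P@2,6 dof=1 J1 → L=7 J1=5 J2=3
M=3(L−1)−2J1−J2=3·6−2·5−3=5

M = 5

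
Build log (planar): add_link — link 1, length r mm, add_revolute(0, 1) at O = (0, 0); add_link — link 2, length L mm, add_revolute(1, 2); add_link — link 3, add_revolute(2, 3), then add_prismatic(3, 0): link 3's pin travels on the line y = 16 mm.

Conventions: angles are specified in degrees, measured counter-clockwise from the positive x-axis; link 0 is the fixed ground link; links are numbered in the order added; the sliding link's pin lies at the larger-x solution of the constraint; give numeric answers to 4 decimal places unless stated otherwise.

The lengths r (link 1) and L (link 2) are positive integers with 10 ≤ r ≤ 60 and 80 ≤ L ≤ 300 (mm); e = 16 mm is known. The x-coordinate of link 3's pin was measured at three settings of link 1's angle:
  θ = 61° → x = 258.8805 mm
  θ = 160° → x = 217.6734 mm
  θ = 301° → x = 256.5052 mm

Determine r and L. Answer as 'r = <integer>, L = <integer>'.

constraint per measurement: (x − r cos θ)² + (r sin θ − e)² = L²
subtracting the θ₁ and θ₂ equations cancels the r² and L² terms:
r = (x₁² − x₂²) / (2[(x₁cos θ₁ + e sin θ₁) − (x₂cos θ₂ + e sin θ₂)]) = 29.0000 → r = 29
L² = (x₁ − r cos θ₁)² + (r sin θ₁ − e)² = 60025.0163 → L = 245.0000 → L = 245
check at θ₃=301°: x = 256.5052 (printed 256.5052) ✓

r = 29, L = 245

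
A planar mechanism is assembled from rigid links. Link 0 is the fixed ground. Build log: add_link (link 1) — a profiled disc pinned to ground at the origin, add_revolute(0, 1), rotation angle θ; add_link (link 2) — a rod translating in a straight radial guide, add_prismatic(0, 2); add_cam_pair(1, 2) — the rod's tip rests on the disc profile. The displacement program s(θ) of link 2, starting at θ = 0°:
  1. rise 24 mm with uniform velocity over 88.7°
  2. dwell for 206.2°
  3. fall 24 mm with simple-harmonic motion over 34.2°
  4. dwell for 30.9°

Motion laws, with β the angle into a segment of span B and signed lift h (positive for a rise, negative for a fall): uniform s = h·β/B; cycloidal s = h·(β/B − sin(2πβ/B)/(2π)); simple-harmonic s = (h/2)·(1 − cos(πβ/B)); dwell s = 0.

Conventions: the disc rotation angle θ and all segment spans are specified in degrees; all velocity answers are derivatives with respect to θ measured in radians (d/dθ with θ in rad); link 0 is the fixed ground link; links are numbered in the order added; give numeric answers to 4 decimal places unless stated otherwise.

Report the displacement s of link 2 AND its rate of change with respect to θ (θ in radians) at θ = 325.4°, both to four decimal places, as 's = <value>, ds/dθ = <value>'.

seg 1 [0°–88.7°] uniform, h=24: full span → s += 24 → s = 24.0000
seg 2 [88.7°–294.9°] dwell: s stays 24.0000
seg 3 [294.9°–329.1°] simple-harmonic, h=-24: θ=325.4° here. β=30.5, B=34.2. -24/2·(1 − cos(π·0.8918)) = -23.3135 → s = 0.6865
velocity in seg [294.9°–329.1°] (simple-harmonic), θ in radians: β = 30.5° = 0.5323 rad, B = 34.2° = 0.5969 rad; ds/dθ = (πh/(2B)) sin(πβ/B) = (π·(-24)/(2·0.5969)) sin(π·0.8918) = -21.055192 mm/rad

s = 0.6865, ds/dθ = -21.0552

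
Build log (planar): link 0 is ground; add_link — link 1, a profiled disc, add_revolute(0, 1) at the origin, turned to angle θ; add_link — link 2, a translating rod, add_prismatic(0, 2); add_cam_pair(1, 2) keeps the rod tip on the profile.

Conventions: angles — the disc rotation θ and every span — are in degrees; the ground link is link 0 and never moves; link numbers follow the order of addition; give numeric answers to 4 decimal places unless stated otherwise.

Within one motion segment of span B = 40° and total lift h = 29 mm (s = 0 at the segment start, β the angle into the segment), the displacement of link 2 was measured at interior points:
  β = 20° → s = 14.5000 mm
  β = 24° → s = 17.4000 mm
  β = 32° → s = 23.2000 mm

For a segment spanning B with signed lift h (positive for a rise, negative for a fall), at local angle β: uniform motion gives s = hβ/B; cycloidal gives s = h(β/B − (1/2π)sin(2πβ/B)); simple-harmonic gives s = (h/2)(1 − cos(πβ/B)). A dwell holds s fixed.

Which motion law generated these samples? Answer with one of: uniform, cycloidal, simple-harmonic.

candidates at β/B = r: uniform s = h·r (linear in β); cycloidal s = h·(r − sin(2πr)/(2π)); simple-harmonic s = (h/2)(1 − cos(πr))
β=20°: printed 14.5000 | uniform 14.5000, cycloidal 14.5000, simple-harmonic 14.5000
β=24°: printed 17.4000 | uniform 17.4000, cycloidal 20.1129, simple-harmonic 18.9807
β=32°: printed 23.2000 | uniform 23.2000, cycloidal 27.5896, simple-harmonic 26.2307
only one law matches every sample → uniform

uniform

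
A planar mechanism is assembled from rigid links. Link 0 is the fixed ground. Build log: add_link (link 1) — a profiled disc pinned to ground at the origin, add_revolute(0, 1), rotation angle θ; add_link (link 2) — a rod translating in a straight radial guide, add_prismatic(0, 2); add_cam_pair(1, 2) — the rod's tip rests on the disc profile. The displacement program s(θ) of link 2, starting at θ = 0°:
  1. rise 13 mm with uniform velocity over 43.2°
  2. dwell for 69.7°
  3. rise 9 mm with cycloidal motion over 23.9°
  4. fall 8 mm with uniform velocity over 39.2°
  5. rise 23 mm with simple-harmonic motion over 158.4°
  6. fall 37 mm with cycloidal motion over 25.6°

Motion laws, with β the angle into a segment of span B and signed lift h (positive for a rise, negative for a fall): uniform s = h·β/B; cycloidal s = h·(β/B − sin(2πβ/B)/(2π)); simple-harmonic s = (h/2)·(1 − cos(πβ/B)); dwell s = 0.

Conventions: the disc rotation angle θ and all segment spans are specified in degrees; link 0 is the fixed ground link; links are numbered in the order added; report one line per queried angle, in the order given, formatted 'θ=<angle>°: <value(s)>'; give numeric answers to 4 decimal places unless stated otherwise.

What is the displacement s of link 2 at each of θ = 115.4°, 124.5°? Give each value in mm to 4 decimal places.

seg 1 [0°–43.2°] uniform, h=13: full span → s += 13 → s = 13.0000
seg 2 [43.2°–112.9°] dwell: s stays 13.0000
seg 3 [112.9°–136.8°] cycloidal, h=9: θ=115.4° here. β=2.5, B=23.9. 9·(0.1046 − sin(2π·0.1046)/(2π)) = 0.0663 → s = 13.0663
seg 3 [112.9°–136.8°] cycloidal, h=9: θ=124.5° here. β=11.6, B=23.9. 9·(0.4854 − sin(2π·0.4854)/(2π)) = 4.2366 → s = 17.2366

θ=115.4°: 13.0663
θ=124.5°: 17.2366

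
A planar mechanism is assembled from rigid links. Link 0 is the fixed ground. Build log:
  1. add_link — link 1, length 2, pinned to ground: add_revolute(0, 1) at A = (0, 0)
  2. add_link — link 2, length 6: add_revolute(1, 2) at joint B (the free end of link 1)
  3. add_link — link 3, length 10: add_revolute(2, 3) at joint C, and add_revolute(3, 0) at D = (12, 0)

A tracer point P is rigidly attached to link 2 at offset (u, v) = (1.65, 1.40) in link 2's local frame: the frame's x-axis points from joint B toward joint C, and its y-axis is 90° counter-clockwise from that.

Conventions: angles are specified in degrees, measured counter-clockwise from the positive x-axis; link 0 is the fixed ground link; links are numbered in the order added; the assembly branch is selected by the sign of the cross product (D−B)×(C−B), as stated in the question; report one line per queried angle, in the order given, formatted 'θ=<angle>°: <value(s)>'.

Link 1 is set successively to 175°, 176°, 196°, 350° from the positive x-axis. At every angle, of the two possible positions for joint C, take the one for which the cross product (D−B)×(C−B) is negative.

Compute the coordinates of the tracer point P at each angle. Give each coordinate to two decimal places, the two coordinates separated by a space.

A=(0,0), D=(12.00,0)
θ=175°: B = A + 2.00·(cos175°, sin175°) = (-1.9924, 0.1743)
θ=175°: |BD| = 13.9935
θ=175°: circle(B,6.00) ∩ circle(D,10.00): a=4.7100, h=3.7170
θ=175°:   candidates: C₊=(2.7635,3.8324) cross=52.014; C₋=(2.6709,-3.6011) cross=-52.014
θ=175°:   branch - wants cross < 0 → take C=(2.6709,-3.6011) (cross=-52.014)
θ=175°: ex = (C−B)/|BC| = (0.7772,-0.6292); ey = (0.6292,0.7772)
θ=175°: P = B + 1.65·ex + 1.40·ey = (0.1709,0.2242)
θ=176°: B = A + 2.00·(cos176°, sin176°) = (-1.9951, 0.1395)
θ=176°: |BD| = 13.9958
θ=176°: circle(B,6.00) ∩ circle(D,10.00): a=4.7115, h=3.7151
θ=176°:   candidates: C₊=(2.7532,3.8074) cross=51.995; C₋=(2.6791,-3.6223) cross=-51.995
θ=176°:   branch - wants cross < 0 → take C=(2.6791,-3.6223) (cross=-51.995)
θ=176°: ex = (C−B)/|BC| = (0.7790,-0.6270); ey = (0.6270,0.7790)
θ=176°: P = B + 1.65·ex + 1.40·ey = (0.1681,0.1957)
θ=196°: B = A + 2.00·(cos196°, sin196°) = (-1.9225, -0.5513)
θ=196°: |BD| = 13.9334
θ=196°: circle(B,6.00) ∩ circle(D,10.00): a=4.6701, h=3.7670
θ=196°:   candidates: C₊=(2.5949,3.3976) cross=52.487; C₋=(2.8929,-4.1306) cross=-52.487
θ=196°:   branch - wants cross < 0 → take C=(2.8929,-4.1306) (cross=-52.487)
θ=196°: ex = (C−B)/|BC| = (0.8026,-0.5965); ey = (0.5965,0.8026)
θ=196°: P = B + 1.65·ex + 1.40·ey = (0.2369,-0.4120)
θ=350°: B = A + 2.00·(cos350°, sin350°) = (1.9696, -0.3473)
θ=350°: |BD| = 10.0364
θ=350°: circle(B,6.00) ∩ circle(D,10.00): a=1.8298, h=5.7142
θ=350°:   candidates: C₊=(3.6006,5.4268) cross=57.350; C₋=(3.9961,-5.9947) cross=-57.350
θ=350°:   branch - wants cross < 0 → take C=(3.9961,-5.9947) (cross=-57.350)
θ=350°: ex = (C−B)/|BC| = (0.3377,-0.9412); ey = (0.9412,0.3377)
θ=350°: P = B + 1.65·ex + 1.40·ey = (3.8446,-1.4275)

θ=175°: 0.17 0.22
θ=176°: 0.17 0.20
θ=196°: 0.24 -0.41
θ=350°: 3.84 -1.43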